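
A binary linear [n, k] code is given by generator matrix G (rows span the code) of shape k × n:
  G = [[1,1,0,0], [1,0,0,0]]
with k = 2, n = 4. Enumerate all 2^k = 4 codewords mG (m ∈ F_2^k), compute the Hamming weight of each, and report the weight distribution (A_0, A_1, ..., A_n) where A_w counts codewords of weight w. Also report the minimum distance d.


Weight distribution: A_0 = 1, A_1 = 2, A_2 = 1. Minimum distance d = 1.

Enumerate all 2^2 = 4 messages m ∈ F_2^2.
For each, compute codeword c = mG in F_2^4, then tally its weight.
  m = 00 → c = 0000, weight = 0.
  m = 10 → c = 1100, weight = 2.
  m = 01 → c = 1000, weight = 1.
  m = 11 → c = 0100, weight = 1.
Tally weights:
  weight 0: 1 codewords.
  weight 1: 2 codewords.
  weight 2: 1 codewords.
Minimum distance d = smallest w > 0 with A_w > 0 = 1.
Sanity: Σ A_w = 4 = 2^2 = 4 ✓.


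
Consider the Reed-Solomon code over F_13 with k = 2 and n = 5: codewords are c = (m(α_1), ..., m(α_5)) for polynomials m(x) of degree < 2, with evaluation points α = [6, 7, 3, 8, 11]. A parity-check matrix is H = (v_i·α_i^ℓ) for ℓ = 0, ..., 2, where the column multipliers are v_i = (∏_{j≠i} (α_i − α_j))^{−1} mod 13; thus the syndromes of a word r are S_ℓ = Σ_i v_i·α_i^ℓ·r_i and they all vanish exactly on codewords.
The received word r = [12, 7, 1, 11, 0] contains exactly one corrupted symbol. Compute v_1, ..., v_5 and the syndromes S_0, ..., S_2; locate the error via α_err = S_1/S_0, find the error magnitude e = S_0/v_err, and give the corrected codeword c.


S = (1, 8, 12), error at position 4, error magnitude e = 9, c = [12, 7, 1, 2, 0].

Step 1: column multipliers v_i = (∏_{j≠i}(α_i − α_j))^{−1} mod 13.
  i = 1 (α = 6): (6−7)(6−3)(6−8)(6−11) = (−1)·3·(−2)·(−5) = −30 ≡ 9, so v_1 = 9^{−1} = 3 (mod 13).
  i = 2 (α = 7): (7−6)(7−3)(7−8)(7−11) = 1·4·(−1)·(−4) = 16 ≡ 3, so v_2 = 3^{−1} = 9 (mod 13).
  i = 3 (α = 3): (3−6)(3−7)(3−8)(3−11) = (−3)·(−4)·(−5)·(−8) = 480 ≡ 12, so v_3 = 12^{−1} = 12 (mod 13).
  i = 4 (α = 8): (8−6)(8−7)(8−3)(8−11) = 2·1·5·(−3) = −30 ≡ 9, so v_4 = 9^{−1} = 3 (mod 13).
  i = 5 (α = 11): (11−6)(11−7)(11−3)(11−8) = 5·4·8·3 = 480 ≡ 12, so v_5 = 12^{−1} = 12 (mod 13).
  v = [3, 9, 12, 3, 12].
Step 2: syndromes of r = [12, 7, 1, 11, 0] (all sums mod 13).
  S_0 = Σ v_i r_i = 3·12 + 9·7 + 12·1 + 3·11 + 12·0 = 144 ≡ 1.
  S_1 = Σ v_i α_i r_i = 3·6·12 + 9·7·7 + 12·3·1 + 3·8·11 + 12·11·0 = 957 ≡ 8.
  α_i^2 mod 13 = [10, 10, 9, 12, 4].
  S_2 = Σ v_i α_i^2 r_i = 3·10·12 + 9·10·7 + 12·9·1 + 3·12·11 + 12·4·0 = 1494 ≡ 12.
  S = (1, 8, 12) ≠ 0, so r is not a codeword (an error is present).
Step 3: locate the error. For a single error e at position i, S_ℓ = v_i·e·α_i^ℓ, so α_err = S_1/S_0.
  S_0^{−1} = 1^{−1} = 1 (mod 13), so α_err = 8·1 = 8 ≡ 8 = α_4. Error position i = 4.
  Consistency check: S_2/S_1 = 12·5 = 60 ≡ 8 = α_err ✓ (single-error assumption holds).
Step 4: error magnitude e = S_0/v_4 = S_0·∏_{j≠4}(α_4 − α_j) = 1·9 = 9 ≡ 9 (mod 13).
Step 5: correct position 4: c_4 = r_4 − e = 11 − 9 ≡ 2 (mod 13). Hence c = [12, 7, 1, 2, 0].
  Check: interpolating c through the α_i gives m(x) = 3 + 8·x (degree < 2) with m(α_i) = c_i for every i, so c is indeed a codeword.


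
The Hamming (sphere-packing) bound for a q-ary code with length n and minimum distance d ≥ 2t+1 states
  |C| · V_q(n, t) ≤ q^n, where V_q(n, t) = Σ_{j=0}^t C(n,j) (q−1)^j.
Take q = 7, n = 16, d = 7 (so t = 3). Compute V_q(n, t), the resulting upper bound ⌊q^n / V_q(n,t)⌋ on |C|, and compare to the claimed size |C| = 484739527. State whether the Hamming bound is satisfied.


V_q(n, t) = 125377, q^n = 33232930569601, Hamming bound = 265064011, |C| = 484739527 > bound (violated).

Step 1: Compute V_q(n, t) = Σ_{j=0}^3 C(n, j) (q−1)^j.
  j = 0: C(16,0)·(6)^0 = 1·1 = 1.
  j = 1: C(16,1)·(6)^1 = 16·6 = 96.
  j = 2: C(16,2)·(6)^2 = 120·36 = 4320.
  j = 3: C(16,3)·(6)^3 = 560·216 = 120960.
  V_q(n, t) = 1 + 96 + 4320 + 120960 = 125377.
Step 2: q^n = 7^16 = 33232930569601.
Step 3: Hamming bound ⌊q^n / V_q(n,t)⌋ = ⌊33232930569601/125377⌋ = 265064011.
Step 4: Compare |C| = 484739527 to 265064011: violated.
The claimed |C| lies above the Hamming bound, so no 7-ary code of length 16 with d ≥ 7 can have 484739527 codewords.


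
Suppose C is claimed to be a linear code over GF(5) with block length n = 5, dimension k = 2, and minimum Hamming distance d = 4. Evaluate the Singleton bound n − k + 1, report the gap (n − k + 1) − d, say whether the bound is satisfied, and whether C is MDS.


Singleton RHS = n − k + 1 = 4, slack = 0, bound satisfied, MDS.

Singleton bound: d ≤ n − k + 1.
Here n = 5, k = 2, so n − k + 1 = 4.
Given d = 4, check d ≤ 4: YES.
Slack = (n − k + 1) − d = 0.
The code is MDS (slack = 0).
Description: the claimed parameters are [5, 2, 4]_5; such a code would be MDS (meets Singleton bound).


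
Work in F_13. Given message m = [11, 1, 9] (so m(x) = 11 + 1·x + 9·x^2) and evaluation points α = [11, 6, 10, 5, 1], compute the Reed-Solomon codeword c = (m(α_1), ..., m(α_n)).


c = [6, 3, 11, 7, 8]

Message polynomial: m(x) = 11 + 1·x + 9·x^2 (mod 13).
For each evaluation point α_i, compute m(α_i) mod 13:
  α_1 = 11: Horner steps 9 → 9 → 6, so m(11) = 6.
  α_2 = 6: Horner steps 9 → 3 → 3, so m(6) = 3.
  α_3 = 10: Horner steps 9 → 0 → 11, so m(10) = 11.
  α_4 = 5: Horner steps 9 → 7 → 7, so m(5) = 7.
  α_5 = 1: Horner steps 9 → 10 → 8, so m(1) = 8.
Codeword c = [6, 3, 11, 7, 8] ∈ F_13^5.


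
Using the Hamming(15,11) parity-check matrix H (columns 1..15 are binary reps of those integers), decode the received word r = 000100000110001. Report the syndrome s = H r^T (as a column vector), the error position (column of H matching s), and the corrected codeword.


s = (1, 0, 1, 0)^T, error position = 10, corrected codeword c = 000100000010001

Compute s = H r^T mod 2 one row at a time:
  s_1 = 0 + 0 + 1 + 1 + 0 + 0 + 0 + 1 = 3 ≡ 1 (mod 2).
  s_2 = 1 + 0 + 0 + 0 + 0 + 0 + 0 + 1 = 2 ≡ 0 (mod 2).
  s_3 = 0 + 0 + 0 + 0 + 1 + 1 + 0 + 1 = 3 ≡ 1 (mod 2).
  s_4 = 0 + 0 + 0 + 0 + 0 + 1 + 0 + 1 = 2 ≡ 0 (mod 2).
s = (1, 0, 1, 0)^T — this equals column 10 of H (binary 1010), so error is at position 10.
Correct: flip bit 10 of r = 000100000110001 to get c = 000100000010001.


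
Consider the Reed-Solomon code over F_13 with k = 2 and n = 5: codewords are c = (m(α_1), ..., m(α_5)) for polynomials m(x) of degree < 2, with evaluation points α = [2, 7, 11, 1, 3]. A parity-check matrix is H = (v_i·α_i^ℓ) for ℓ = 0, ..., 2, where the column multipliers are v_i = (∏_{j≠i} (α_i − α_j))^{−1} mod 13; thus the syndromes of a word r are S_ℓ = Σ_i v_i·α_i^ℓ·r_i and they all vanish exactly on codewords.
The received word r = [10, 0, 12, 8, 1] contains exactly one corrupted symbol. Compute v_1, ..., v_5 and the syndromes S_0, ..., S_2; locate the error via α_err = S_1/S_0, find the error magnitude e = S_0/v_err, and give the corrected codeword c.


S = (11, 9, 5), error at position 1, error magnitude e = 12, c = [11, 0, 12, 8, 1].

Step 1: column multipliers v_i = (∏_{j≠i}(α_i − α_j))^{−1} mod 13.
  i = 1 (α = 2): (2−7)(2−11)(2−1)(2−3) = (−5)·(−9)·1·(−1) = −45 ≡ 7, so v_1 = 7^{−1} = 2 (mod 13).
  i = 2 (α = 7): (7−2)(7−11)(7−1)(7−3) = 5·(−4)·6·4 = −480 ≡ 1, so v_2 = 1^{−1} = 1 (mod 13).
  i = 3 (α = 11): (11−2)(11−7)(11−1)(11−3) = 9·4·10·8 = 2880 ≡ 7, so v_3 = 7^{−1} = 2 (mod 13).
  i = 4 (α = 1): (1−2)(1−7)(1−11)(1−3) = (−1)·(−6)·(−10)·(−2) = 120 ≡ 3, so v_4 = 3^{−1} = 9 (mod 13).
  i = 5 (α = 3): (3−2)(3−7)(3−11)(3−1) = 1·(−4)·(−8)·2 = 64 ≡ 12, so v_5 = 12^{−1} = 12 (mod 13).
  v = [2, 1, 2, 9, 12].
Step 2: syndromes of r = [10, 0, 12, 8, 1] (all sums mod 13).
  S_0 = Σ v_i r_i = 2·10 + 1·0 + 2·12 + 9·8 + 12·1 = 128 ≡ 11.
  S_1 = Σ v_i α_i r_i = 2·2·10 + 1·7·0 + 2·11·12 + 9·1·8 + 12·3·1 = 412 ≡ 9.
  α_i^2 mod 13 = [4, 10, 4, 1, 9].
  S_2 = Σ v_i α_i^2 r_i = 2·4·10 + 1·10·0 + 2·4·12 + 9·1·8 + 12·9·1 = 356 ≡ 5.
  S = (11, 9, 5) ≠ 0, so r is not a codeword (an error is present).
Step 3: locate the error. For a single error e at position i, S_ℓ = v_i·e·α_i^ℓ, so α_err = S_1/S_0.
  S_0^{−1} = 11^{−1} = 6 (mod 13), so α_err = 9·6 = 54 ≡ 2 = α_1. Error position i = 1.
  Consistency check: S_2/S_1 = 5·3 = 15 ≡ 2 = α_err ✓ (single-error assumption holds).
Step 4: error magnitude e = S_0/v_1 = S_0·∏_{j≠1}(α_1 − α_j) = 11·7 = 77 ≡ 12 (mod 13).
Step 5: correct position 1: c_1 = r_1 − e = 10 − 12 ≡ 11 (mod 13). Hence c = [11, 0, 12, 8, 1].
  Check: interpolating c through the α_i gives m(x) = 5 + 3·x (degree < 2) with m(α_i) = c_i for every i, so c is indeed a codeword.


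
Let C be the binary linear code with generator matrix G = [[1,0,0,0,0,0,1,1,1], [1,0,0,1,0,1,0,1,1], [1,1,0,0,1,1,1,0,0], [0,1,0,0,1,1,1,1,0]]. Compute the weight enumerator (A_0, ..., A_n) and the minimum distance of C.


Weight distribution: A_0 = 1, A_2 = 2, A_3 = 2, A_4 = 3, A_5 = 6, A_6 = 2. Minimum distance d = 2.

Enumerate all 2^4 = 16 messages m ∈ F_2^4.
For each, compute codeword c = mG in F_2^9, then tally its weight.
  m = 0000 → c = 000000000, weight = 0.
  m = 1000 → c = 100000111, weight = 4.
  m = 0100 → c = 100101011, weight = 5.
  m = 1100 → c = 000101100, weight = 3.
  m = 0010 → c = 110011100, weight = 5.
  m = 1010 → c = 010011011, weight = 5.
  m = 0110 → c = 010110111, weight = 6.
  m = 1110 → c = 110110000, weight = 4.
  m = 0001 → c = 010011110, weight = 5.
  m = 1001 → c = 110011001, weight = 5.
  m = 0101 → c = 110110101, weight = 6.
  m = 1101 → c = 010110010, weight = 4.
  m = 0011 → c = 100000010, weight = 2.
  m = 1011 → c = 000000101, weight = 2.
  m = 0111 → c = 000101001, weight = 3.
  m = 1111 → c = 100101110, weight = 5.
Tally weights:
  weight 0: 1 codewords.
  weight 2: 2 codewords.
  weight 3: 2 codewords.
  weight 4: 3 codewords.
  weight 5: 6 codewords.
  weight 6: 2 codewords.
Minimum distance d = smallest w > 0 with A_w > 0 = 2.
Sanity: Σ A_w = 16 = 2^4 = 16 ✓.


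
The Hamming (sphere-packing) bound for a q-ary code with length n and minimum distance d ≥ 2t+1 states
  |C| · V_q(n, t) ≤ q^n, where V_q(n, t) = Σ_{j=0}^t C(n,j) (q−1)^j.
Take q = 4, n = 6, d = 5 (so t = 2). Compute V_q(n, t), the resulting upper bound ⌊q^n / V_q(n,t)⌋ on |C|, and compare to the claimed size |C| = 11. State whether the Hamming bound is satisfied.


V_q(n, t) = 154, q^n = 4096, Hamming bound = 26, |C| = 11 ≤ bound (satisfied).

Step 1: Compute V_q(n, t) = Σ_{j=0}^2 C(n, j) (q−1)^j.
  j = 0: C(6,0)·(3)^0 = 1·1 = 1.
  j = 1: C(6,1)·(3)^1 = 6·3 = 18.
  j = 2: C(6,2)·(3)^2 = 15·9 = 135.
  V_q(n, t) = 1 + 18 + 135 = 154.
Step 2: q^n = 4^6 = 4096.
Step 3: Hamming bound ⌊q^n / V_q(n,t)⌋ = ⌊4096/154⌋ = 26.
Step 4: Compare |C| = 11 to 26: satisfied.
The claimed |C| lies below the Hamming bound.


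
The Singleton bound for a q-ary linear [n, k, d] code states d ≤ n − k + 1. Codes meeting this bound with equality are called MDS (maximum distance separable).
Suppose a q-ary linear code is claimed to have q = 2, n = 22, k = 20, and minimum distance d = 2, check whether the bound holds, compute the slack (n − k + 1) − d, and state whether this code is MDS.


Singleton RHS = n − k + 1 = 3, slack = 1, bound satisfied, not MDS.

Singleton bound: d ≤ n − k + 1.
Here n = 22, k = 20, so n − k + 1 = 3.
Given d = 2, check d ≤ 3: YES.
Slack = (n − k + 1) − d = 1.
The code is NOT MDS (slack = 1 > 0).
Description: the claimed parameters are [22, 20, 2]_2; such a code would be non-MDS.


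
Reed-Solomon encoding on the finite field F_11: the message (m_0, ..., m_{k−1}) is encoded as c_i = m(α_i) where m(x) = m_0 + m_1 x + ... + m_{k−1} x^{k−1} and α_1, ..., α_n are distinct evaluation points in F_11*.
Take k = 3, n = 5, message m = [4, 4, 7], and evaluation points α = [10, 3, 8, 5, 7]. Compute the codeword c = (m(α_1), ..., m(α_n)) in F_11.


c = [7, 2, 0, 1, 1]

Message polynomial: m(x) = 4 + 4·x + 7·x^2 (mod 11).
For each evaluation point α_i, compute m(α_i) mod 11:
  α_1 = 10: Horner steps 7 → 8 → 7, so m(10) = 7.
  α_2 = 3: Horner steps 7 → 3 → 2, so m(3) = 2.
  α_3 = 8: Horner steps 7 → 5 → 0, so m(8) = 0.
  α_4 = 5: Horner steps 7 → 6 → 1, so m(5) = 1.
  α_5 = 7: Horner steps 7 → 9 → 1, so m(7) = 1.
Codeword c = [7, 2, 0, 1, 1] ∈ F_11^5.


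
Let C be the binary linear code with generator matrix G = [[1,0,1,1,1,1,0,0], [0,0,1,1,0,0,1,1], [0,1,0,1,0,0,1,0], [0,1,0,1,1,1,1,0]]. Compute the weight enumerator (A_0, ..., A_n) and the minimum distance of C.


Weight distribution: A_0 = 1, A_2 = 1, A_3 = 4, A_4 = 3, A_5 = 4, A_6 = 3. Minimum distance d = 2.

Enumerate all 2^4 = 16 messages m ∈ F_2^4.
For each, compute codeword c = mG in F_2^8, then tally its weight.
  m = 0000 → c = 00000000, weight = 0.
  m = 1000 → c = 10111100, weight = 5.
  m = 0100 → c = 00110011, weight = 4.
  m = 1100 → c = 10001111, weight = 5.
  m = 0010 → c = 01010010, weight = 3.
  m = 1010 → c = 11101110, weight = 6.
  m = 0110 → c = 01100001, weight = 3.
  m = 1110 → c = 11011101, weight = 6.
  m = 0001 → c = 01011110, weight = 5.
  m = 1001 → c = 11100010, weight = 4.
  m = 0101 → c = 01101101, weight = 5.
  m = 1101 → c = 11010001, weight = 4.
  m = 0011 → c = 00001100, weight = 2.
  m = 1011 → c = 10110000, weight = 3.
  m = 0111 → c = 00111111, weight = 6.
  m = 1111 → c = 10000011, weight = 3.
Tally weights:
  weight 0: 1 codewords.
  weight 2: 1 codewords.
  weight 3: 4 codewords.
  weight 4: 3 codewords.
  weight 5: 4 codewords.
  weight 6: 3 codewords.
Minimum distance d = smallest w > 0 with A_w > 0 = 2.
Sanity: Σ A_w = 16 = 2^4 = 16 ✓.


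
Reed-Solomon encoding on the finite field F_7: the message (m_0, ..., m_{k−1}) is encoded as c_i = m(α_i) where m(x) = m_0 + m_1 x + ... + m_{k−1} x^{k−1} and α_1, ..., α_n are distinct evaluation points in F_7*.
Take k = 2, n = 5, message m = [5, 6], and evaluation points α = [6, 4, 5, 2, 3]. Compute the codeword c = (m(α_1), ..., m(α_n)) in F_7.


c = [6, 1, 0, 3, 2]

Message polynomial: m(x) = 5 + 6·x (mod 7).
For each evaluation point α_i, compute m(α_i) mod 7:
  α_1 = 6: Horner steps 6 → 6, so m(6) = 6.
  α_2 = 4: Horner steps 6 → 1, so m(4) = 1.
  α_3 = 5: Horner steps 6 → 0, so m(5) = 0.
  α_4 = 2: Horner steps 6 → 3, so m(2) = 3.
  α_5 = 3: Horner steps 6 → 2, so m(3) = 2.
Codeword c = [6, 1, 0, 3, 2] ∈ F_7^5.


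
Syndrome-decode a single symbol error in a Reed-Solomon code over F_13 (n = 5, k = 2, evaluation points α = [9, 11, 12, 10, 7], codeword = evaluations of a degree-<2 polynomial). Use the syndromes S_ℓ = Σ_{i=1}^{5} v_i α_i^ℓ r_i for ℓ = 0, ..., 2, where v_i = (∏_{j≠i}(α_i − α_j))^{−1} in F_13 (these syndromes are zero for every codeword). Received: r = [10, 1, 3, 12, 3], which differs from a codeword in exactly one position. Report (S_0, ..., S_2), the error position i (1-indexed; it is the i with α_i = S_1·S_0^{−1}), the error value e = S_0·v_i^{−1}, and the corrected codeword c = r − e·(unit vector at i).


S = (12, 6, 3), error at position 5, error magnitude e = 10, c = [10, 1, 3, 12, 6].

Step 1: column multipliers v_i = (∏_{j≠i}(α_i − α_j))^{−1} mod 13.
  i = 1 (α = 9): (9−11)(9−12)(9−10)(9−7) = (−2)·(−3)·(−1)·2 = −12 ≡ 1, so v_1 = 1^{−1} = 1 (mod 13).
  i = 2 (α = 11): (11−9)(11−12)(11−10)(11−7) = 2·(−1)·1·4 = −8 ≡ 5, so v_2 = 5^{−1} = 8 (mod 13).
  i = 3 (α = 12): (12−9)(12−11)(12−10)(12−7) = 3·1·2·5 = 30 ≡ 4, so v_3 = 4^{−1} = 10 (mod 13).
  i = 4 (α = 10): (10−9)(10−11)(10−12)(10−7) = 1·(−1)·(−2)·3 = 6 ≡ 6, so v_4 = 6^{−1} = 11 (mod 13).
  i = 5 (α = 7): (7−9)(7−11)(7−12)(7−10) = (−2)·(−4)·(−5)·(−3) = 120 ≡ 3, so v_5 = 3^{−1} = 9 (mod 13).
  v = [1, 8, 10, 11, 9].
Step 2: syndromes of r = [10, 1, 3, 12, 3] (all sums mod 13).
  S_0 = Σ v_i r_i = 1·10 + 8·1 + 10·3 + 11·12 + 9·3 = 207 ≡ 12.
  S_1 = Σ v_i α_i r_i = 1·9·10 + 8·11·1 + 10·12·3 + 11·10·12 + 9·7·3 = 2047 ≡ 6.
  α_i^2 mod 13 = [3, 4, 1, 9, 10].
  S_2 = Σ v_i α_i^2 r_i = 1·3·10 + 8·4·1 + 10·1·3 + 11·9·12 + 9·10·3 = 1550 ≡ 3.
  S = (12, 6, 3) ≠ 0, so r is not a codeword (an error is present).
Step 3: locate the error. For a single error e at position i, S_ℓ = v_i·e·α_i^ℓ, so α_err = S_1/S_0.
  S_0^{−1} = 12^{−1} = 12 (mod 13), so α_err = 6·12 = 72 ≡ 7 = α_5. Error position i = 5.
  Consistency check: S_2/S_1 = 3·11 = 33 ≡ 7 = α_err ✓ (single-error assumption holds).
Step 4: error magnitude e = S_0/v_5 = S_0·∏_{j≠5}(α_5 − α_j) = 12·3 = 36 ≡ 10 (mod 13).
Step 5: correct position 5: c_5 = r_5 − e = 3 − 10 ≡ 6 (mod 13). Hence c = [10, 1, 3, 12, 6].
  Check: interpolating c through the α_i gives m(x) = 5 + 2·x (degree < 2) with m(α_i) = c_i for every i, so c is indeed a codeword.


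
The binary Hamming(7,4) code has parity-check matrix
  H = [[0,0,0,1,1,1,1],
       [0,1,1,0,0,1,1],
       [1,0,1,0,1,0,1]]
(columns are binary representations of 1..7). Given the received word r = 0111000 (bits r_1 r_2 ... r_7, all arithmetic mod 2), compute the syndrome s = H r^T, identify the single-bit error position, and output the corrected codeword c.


s = (1, 0, 1)^T, error position = 5, corrected codeword c = 0111100

Compute s = H r^T mod 2 one row at a time:
  s_1 = 1 + 0 + 0 + 0 = 1 ≡ 1 (mod 2).
  s_2 = 1 + 1 + 0 + 0 = 2 ≡ 0 (mod 2).
  s_3 = 0 + 1 + 0 + 0 = 1 ≡ 1 (mod 2).
s = (1, 0, 1)^T — this equals column 5 of H (binary 101), so error is at position 5.
Correct: flip bit 5 of r = 0111000 to get c = 0111100.


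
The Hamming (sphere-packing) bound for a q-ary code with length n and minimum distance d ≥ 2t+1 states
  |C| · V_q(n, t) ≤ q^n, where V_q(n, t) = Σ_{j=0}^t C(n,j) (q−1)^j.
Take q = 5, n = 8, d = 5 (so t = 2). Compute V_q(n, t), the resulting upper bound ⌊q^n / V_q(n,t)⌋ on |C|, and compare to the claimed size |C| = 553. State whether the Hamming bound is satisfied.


V_q(n, t) = 481, q^n = 390625, Hamming bound = 812, |C| = 553 ≤ bound (satisfied).

Step 1: Compute V_q(n, t) = Σ_{j=0}^2 C(n, j) (q−1)^j.
  j = 0: C(8,0)·(4)^0 = 1·1 = 1.
  j = 1: C(8,1)·(4)^1 = 8·4 = 32.
  j = 2: C(8,2)·(4)^2 = 28·16 = 448.
  V_q(n, t) = 1 + 32 + 448 = 481.
Step 2: q^n = 5^8 = 390625.
Step 3: Hamming bound ⌊q^n / V_q(n,t)⌋ = ⌊390625/481⌋ = 812.
Step 4: Compare |C| = 553 to 812: satisfied.
The claimed |C| lies below the Hamming bound.


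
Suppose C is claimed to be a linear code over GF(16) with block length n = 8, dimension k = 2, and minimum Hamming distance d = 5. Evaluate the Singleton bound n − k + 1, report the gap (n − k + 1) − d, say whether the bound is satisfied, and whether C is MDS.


Singleton RHS = n − k + 1 = 7, slack = 2, bound satisfied, not MDS.

Singleton bound: d ≤ n − k + 1.
Here n = 8, k = 2, so n − k + 1 = 7.
Given d = 5, check d ≤ 7: YES.
Slack = (n − k + 1) − d = 2.
The code is NOT MDS (slack = 2 > 0).
Description: the claimed parameters are [8, 2, 5]_16; such a code would be non-MDS.


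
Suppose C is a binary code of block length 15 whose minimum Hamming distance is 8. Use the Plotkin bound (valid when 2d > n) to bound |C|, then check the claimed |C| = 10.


Plotkin bound M ≤ 16; given |C| = 10 ≤ bound (satisfied).

Check applicability: 2d = 16, n = 15.
2d − n = 1 > 0, so Plotkin applies.
Compute d/(2d−n) = 8/1 ≈ 8.0000.
⌊d/(2d−n)⌋ = 8.
Plotkin bound: M ≤ 2·8 = 16.
Given |C| = 10, check: satisfied.
This |C| is below the Plotkin bound.


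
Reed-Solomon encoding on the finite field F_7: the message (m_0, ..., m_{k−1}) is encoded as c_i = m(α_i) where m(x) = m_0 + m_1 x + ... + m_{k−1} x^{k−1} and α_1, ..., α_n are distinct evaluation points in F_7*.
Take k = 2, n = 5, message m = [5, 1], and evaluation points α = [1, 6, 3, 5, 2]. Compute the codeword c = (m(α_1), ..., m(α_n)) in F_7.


c = [6, 4, 1, 3, 0]

Message polynomial: m(x) = 5 + 1·x (mod 7).
For each evaluation point α_i, compute m(α_i) mod 7:
  α_1 = 1: Horner steps 1 → 6, so m(1) = 6.
  α_2 = 6: Horner steps 1 → 4, so m(6) = 4.
  α_3 = 3: Horner steps 1 → 1, so m(3) = 1.
  α_4 = 5: Horner steps 1 → 3, so m(5) = 3.
  α_5 = 2: Horner steps 1 → 0, so m(2) = 0.
Codeword c = [6, 4, 1, 3, 0] ∈ F_7^5.


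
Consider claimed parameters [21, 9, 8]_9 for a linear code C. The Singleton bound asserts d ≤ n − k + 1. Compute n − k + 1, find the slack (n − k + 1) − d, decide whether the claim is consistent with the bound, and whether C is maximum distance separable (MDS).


Singleton RHS = n − k + 1 = 13, slack = 5, bound satisfied, not MDS.

Singleton bound: d ≤ n − k + 1.
Here n = 21, k = 9, so n − k + 1 = 13.
Given d = 8, check d ≤ 13: YES.
Slack = (n − k + 1) − d = 5.
The code is NOT MDS (slack = 5 > 0).
Description: the claimed parameters are [21, 9, 8]_9; such a code would be non-MDS.


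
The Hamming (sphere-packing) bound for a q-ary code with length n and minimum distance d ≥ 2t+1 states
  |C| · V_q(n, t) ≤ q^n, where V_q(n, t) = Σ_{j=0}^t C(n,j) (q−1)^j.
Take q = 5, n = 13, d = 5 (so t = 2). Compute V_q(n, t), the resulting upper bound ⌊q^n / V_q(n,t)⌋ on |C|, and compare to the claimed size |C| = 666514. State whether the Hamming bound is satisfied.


V_q(n, t) = 1301, q^n = 1220703125, Hamming bound = 938280, |C| = 666514 ≤ bound (satisfied).

Step 1: Compute V_q(n, t) = Σ_{j=0}^2 C(n, j) (q−1)^j.
  j = 0: C(13,0)·(4)^0 = 1·1 = 1.
  j = 1: C(13,1)·(4)^1 = 13·4 = 52.
  j = 2: C(13,2)·(4)^2 = 78·16 = 1248.
  V_q(n, t) = 1 + 52 + 1248 = 1301.
Step 2: q^n = 5^13 = 1220703125.
Step 3: Hamming bound ⌊q^n / V_q(n,t)⌋ = ⌊1220703125/1301⌋ = 938280.
Step 4: Compare |C| = 666514 to 938280: satisfied.
The claimed |C| lies below the Hamming bound.


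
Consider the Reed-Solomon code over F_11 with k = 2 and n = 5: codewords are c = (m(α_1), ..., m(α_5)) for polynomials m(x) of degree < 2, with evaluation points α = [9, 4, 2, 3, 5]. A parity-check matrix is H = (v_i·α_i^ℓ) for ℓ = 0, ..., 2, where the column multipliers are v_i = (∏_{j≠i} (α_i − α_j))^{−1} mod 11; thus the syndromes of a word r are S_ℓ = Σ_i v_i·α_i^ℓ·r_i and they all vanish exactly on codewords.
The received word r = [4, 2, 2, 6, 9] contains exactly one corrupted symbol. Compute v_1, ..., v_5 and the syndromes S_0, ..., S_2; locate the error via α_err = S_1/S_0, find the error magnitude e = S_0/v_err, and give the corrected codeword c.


S = (4, 8, 5), error at position 3, error magnitude e = 3, c = [4, 2, 10, 6, 9].

Step 1: column multipliers v_i = (∏_{j≠i}(α_i − α_j))^{−1} mod 11.
  i = 1 (α = 9): (9−4)(9−2)(9−3)(9−5) = 5·7·6·4 = 840 ≡ 4, so v_1 = 4^{−1} = 3 (mod 11).
  i = 2 (α = 4): (4−9)(4−2)(4−3)(4−5) = (−5)·2·1·(−1) = 10 ≡ 10, so v_2 = 10^{−1} = 10 (mod 11).
  i = 3 (α = 2): (2−9)(2−4)(2−3)(2−5) = (−7)·(−2)·(−1)·(−3) = 42 ≡ 9, so v_3 = 9^{−1} = 5 (mod 11).
  i = 4 (α = 3): (3−9)(3−4)(3−2)(3−5) = (−6)·(−1)·1·(−2) = −12 ≡ 10, so v_4 = 10^{−1} = 10 (mod 11).
  i = 5 (α = 5): (5−9)(5−4)(5−2)(5−3) = (−4)·1·3·2 = −24 ≡ 9, so v_5 = 9^{−1} = 5 (mod 11).
  v = [3, 10, 5, 10, 5].
Step 2: syndromes of r = [4, 2, 2, 6, 9] (all sums mod 11).
  S_0 = Σ v_i r_i = 3·4 + 10·2 + 5·2 + 10·6 + 5·9 = 147 ≡ 4.
  S_1 = Σ v_i α_i r_i = 3·9·4 + 10·4·2 + 5·2·2 + 10·3·6 + 5·5·9 = 613 ≡ 8.
  α_i^2 mod 11 = [4, 5, 4, 9, 3].
  S_2 = Σ v_i α_i^2 r_i = 3·4·4 + 10·5·2 + 5·4·2 + 10·9·6 + 5·3·9 = 863 ≡ 5.
  S = (4, 8, 5) ≠ 0, so r is not a codeword (an error is present).
Step 3: locate the error. For a single error e at position i, S_ℓ = v_i·e·α_i^ℓ, so α_err = S_1/S_0.
  S_0^{−1} = 4^{−1} = 3 (mod 11), so α_err = 8·3 = 24 ≡ 2 = α_3. Error position i = 3.
  Consistency check: S_2/S_1 = 5·7 = 35 ≡ 2 = α_err ✓ (single-error assumption holds).
Step 4: error magnitude e = S_0/v_3 = S_0·∏_{j≠3}(α_3 − α_j) = 4·9 = 36 ≡ 3 (mod 11).
Step 5: correct position 3: c_3 = r_3 − e = 2 − 3 ≡ 10 (mod 11). Hence c = [4, 2, 10, 6, 9].
  Check: interpolating c through the α_i gives m(x) = 7 + 7·x (degree < 2) with m(α_i) = c_i for every i, so c is indeed a codeword.


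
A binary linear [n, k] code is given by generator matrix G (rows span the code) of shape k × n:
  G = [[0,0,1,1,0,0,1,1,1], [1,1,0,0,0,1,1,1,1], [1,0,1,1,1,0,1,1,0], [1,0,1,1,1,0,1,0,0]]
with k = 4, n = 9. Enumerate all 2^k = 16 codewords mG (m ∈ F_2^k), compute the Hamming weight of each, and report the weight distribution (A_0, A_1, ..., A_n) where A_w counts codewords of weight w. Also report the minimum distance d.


Weight distribution: A_0 = 1, A_1 = 1, A_3 = 1, A_4 = 3, A_5 = 5, A_6 = 4, A_7 = 1. Minimum distance d = 1.

Enumerate all 2^4 = 16 messages m ∈ F_2^4.
For each, compute codeword c = mG in F_2^9, then tally its weight.
  m = 0000 → c = 000000000, weight = 0.
  m = 1000 → c = 001100111, weight = 5.
  m = 0100 → c = 110001111, weight = 6.
  m = 1100 → c = 111101000, weight = 5.
  m = 0010 → c = 101110110, weight = 6.
  m = 1010 → c = 100010001, weight = 3.
  m = 0110 → c = 011111001, weight = 6.
  m = 1110 → c = 010011110, weight = 5.
  m = 0001 → c = 101110100, weight = 5.
  m = 1001 → c = 100010011, weight = 4.
  m = 0101 → c = 011111011, weight = 7.
  m = 1101 → c = 010011100, weight = 4.
  m = 0011 → c = 000000010, weight = 1.
  m = 1011 → c = 001100101, weight = 4.
  m = 0111 → c = 110001101, weight = 5.
  m = 1111 → c = 111101010, weight = 6.
Tally weights:
  weight 0: 1 codewords.
  weight 1: 1 codewords.
  weight 3: 1 codewords.
  weight 4: 3 codewords.
  weight 5: 5 codewords.
  weight 6: 4 codewords.
  weight 7: 1 codewords.
Minimum distance d = smallest w > 0 with A_w > 0 = 1.
Sanity: Σ A_w = 16 = 2^4 = 16 ✓.


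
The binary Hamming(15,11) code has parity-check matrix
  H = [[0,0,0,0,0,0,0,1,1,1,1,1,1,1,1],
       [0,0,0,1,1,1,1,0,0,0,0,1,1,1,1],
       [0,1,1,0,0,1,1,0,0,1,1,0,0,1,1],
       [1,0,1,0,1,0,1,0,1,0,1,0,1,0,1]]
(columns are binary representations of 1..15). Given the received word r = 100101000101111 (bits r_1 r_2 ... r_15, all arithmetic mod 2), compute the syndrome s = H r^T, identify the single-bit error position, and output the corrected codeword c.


s = (1, 0, 0, 1)^T, error position = 9, corrected codeword c = 100101001101111

Compute s = H r^T mod 2 one row at a time:
  s_1 = 0 + 0 + 1 + 0 + 1 + 1 + 1 + 1 = 5 ≡ 1 (mod 2).
  s_2 = 1 + 0 + 1 + 0 + 1 + 1 + 1 + 1 = 6 ≡ 0 (mod 2).
  s_3 = 0 + 0 + 1 + 0 + 1 + 0 + 1 + 1 = 4 ≡ 0 (mod 2).
  s_4 = 1 + 0 + 0 + 0 + 0 + 0 + 1 + 1 = 3 ≡ 1 (mod 2).
s = (1, 0, 0, 1)^T — this equals column 9 of H (binary 1001), so error is at position 9.
Correct: flip bit 9 of r = 100101000101111 to get c = 100101001101111.


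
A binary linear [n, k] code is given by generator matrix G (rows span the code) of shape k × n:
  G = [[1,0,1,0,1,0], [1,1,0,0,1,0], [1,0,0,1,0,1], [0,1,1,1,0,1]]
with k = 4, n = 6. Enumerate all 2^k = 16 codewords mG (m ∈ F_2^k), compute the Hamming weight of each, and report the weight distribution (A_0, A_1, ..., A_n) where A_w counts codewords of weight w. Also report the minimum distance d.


Weight distribution: A_0 = 1, A_1 = 1, A_2 = 4, A_3 = 4, A_4 = 3, A_5 = 3. Minimum distance d = 1.

Enumerate all 2^4 = 16 messages m ∈ F_2^4.
For each, compute codeword c = mG in F_2^6, then tally its weight.
  m = 0000 → c = 000000, weight = 0.
  m = 1000 → c = 101010, weight = 3.
  m = 0100 → c = 110010, weight = 3.
  m = 1100 → c = 011000, weight = 2.
  m = 0010 → c = 100101, weight = 3.
  m = 1010 → c = 001111, weight = 4.
  m = 0110 → c = 010111, weight = 4.
  m = 1110 → c = 111101, weight = 5.
  m = 0001 → c = 011101, weight = 4.
  m = 1001 → c = 110111, weight = 5.
  m = 0101 → c = 101111, weight = 5.
  m = 1101 → c = 000101, weight = 2.
  m = 0011 → c = 111000, weight = 3.
  m = 1011 → c = 010010, weight = 2.
  m = 0111 → c = 001010, weight = 2.
  m = 1111 → c = 100000, weight = 1.
Tally weights:
  weight 0: 1 codewords.
  weight 1: 1 codewords.
  weight 2: 4 codewords.
  weight 3: 4 codewords.
  weight 4: 3 codewords.
  weight 5: 3 codewords.
Minimum distance d = smallest w > 0 with A_w > 0 = 1.
Sanity: Σ A_w = 16 = 2^4 = 16 ✓.


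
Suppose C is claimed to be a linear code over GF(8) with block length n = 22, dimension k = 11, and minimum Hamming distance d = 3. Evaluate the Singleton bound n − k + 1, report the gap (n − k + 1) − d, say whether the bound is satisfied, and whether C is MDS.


Singleton RHS = n − k + 1 = 12, slack = 9, bound satisfied, not MDS.

Singleton bound: d ≤ n − k + 1.
Here n = 22, k = 11, so n − k + 1 = 12.
Given d = 3, check d ≤ 12: YES.
Slack = (n − k + 1) − d = 9.
The code is NOT MDS (slack = 9 > 0).
Description: the claimed parameters are [22, 11, 3]_8; such a code would be non-MDS.


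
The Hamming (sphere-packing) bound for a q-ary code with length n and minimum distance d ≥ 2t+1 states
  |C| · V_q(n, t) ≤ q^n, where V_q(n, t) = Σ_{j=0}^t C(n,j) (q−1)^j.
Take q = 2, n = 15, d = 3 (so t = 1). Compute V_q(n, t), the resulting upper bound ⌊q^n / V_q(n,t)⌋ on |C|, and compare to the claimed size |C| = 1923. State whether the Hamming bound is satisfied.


V_q(n, t) = 16, q^n = 32768, Hamming bound = 2048, |C| = 1923 ≤ bound (satisfied).

Step 1: Compute V_q(n, t) = Σ_{j=0}^1 C(n, j) (q−1)^j.
  j = 0: C(15,0)·(1)^0 = 1·1 = 1.
  j = 1: C(15,1)·(1)^1 = 15·1 = 15.
  V_q(n, t) = 1 + 15 = 16.
Step 2: q^n = 2^15 = 32768.
Step 3: Hamming bound ⌊q^n / V_q(n,t)⌋ = ⌊32768/16⌋ = 2048.
Step 4: Compare |C| = 1923 to 2048: satisfied.
The claimed |C| lies below the Hamming bound.


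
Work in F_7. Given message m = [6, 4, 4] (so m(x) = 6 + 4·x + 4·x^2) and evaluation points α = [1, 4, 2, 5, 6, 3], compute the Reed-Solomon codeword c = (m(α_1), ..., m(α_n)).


c = [0, 2, 2, 0, 6, 5]

Message polynomial: m(x) = 6 + 4·x + 4·x^2 (mod 7).
For each evaluation point α_i, compute m(α_i) mod 7:
  α_1 = 1: Horner steps 4 → 1 → 0, so m(1) = 0.
  α_2 = 4: Horner steps 4 → 6 → 2, so m(4) = 2.
  α_3 = 2: Horner steps 4 → 5 → 2, so m(2) = 2.
  α_4 = 5: Horner steps 4 → 3 → 0, so m(5) = 0.
  α_5 = 6: Horner steps 4 → 0 → 6, so m(6) = 6.
  α_6 = 3: Horner steps 4 → 2 → 5, so m(3) = 5.
Codeword c = [0, 2, 2, 0, 6, 5] ∈ F_7^6.


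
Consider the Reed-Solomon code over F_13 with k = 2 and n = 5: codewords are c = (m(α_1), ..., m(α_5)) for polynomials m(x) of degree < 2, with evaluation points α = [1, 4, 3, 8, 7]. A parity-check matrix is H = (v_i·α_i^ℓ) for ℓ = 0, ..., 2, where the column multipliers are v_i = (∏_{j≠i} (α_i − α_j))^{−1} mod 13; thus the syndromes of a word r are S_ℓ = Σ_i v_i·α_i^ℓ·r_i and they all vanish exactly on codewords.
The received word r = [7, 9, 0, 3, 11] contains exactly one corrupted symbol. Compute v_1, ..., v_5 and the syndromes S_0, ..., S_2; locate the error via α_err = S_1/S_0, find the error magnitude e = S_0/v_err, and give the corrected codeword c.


S = (4, 12, 10), error at position 3, error magnitude e = 9, c = [7, 9, 4, 3, 11].

Step 1: column multipliers v_i = (∏_{j≠i}(α_i − α_j))^{−1} mod 13.
  i = 1 (α = 1): (1−4)(1−3)(1−8)(1−7) = (−3)·(−2)·(−7)·(−6) = 252 ≡ 5, so v_1 = 5^{−1} = 8 (mod 13).
  i = 2 (α = 4): (4−1)(4−3)(4−8)(4−7) = 3·1·(−4)·(−3) = 36 ≡ 10, so v_2 = 10^{−1} = 4 (mod 13).
  i = 3 (α = 3): (3−1)(3−4)(3−8)(3−7) = 2·(−1)·(−5)·(−4) = −40 ≡ 12, so v_3 = 12^{−1} = 12 (mod 13).
  i = 4 (α = 8): (8−1)(8−4)(8−3)(8−7) = 7·4·5·1 = 140 ≡ 10, so v_4 = 10^{−1} = 4 (mod 13).
  i = 5 (α = 7): (7−1)(7−4)(7−3)(7−8) = 6·3·4·(−1) = −72 ≡ 6, so v_5 = 6^{−1} = 11 (mod 13).
  v = [8, 4, 12, 4, 11].
Step 2: syndromes of r = [7, 9, 0, 3, 11] (all sums mod 13).
  S_0 = Σ v_i r_i = 8·7 + 4·9 + 12·0 + 4·3 + 11·11 = 225 ≡ 4.
  S_1 = Σ v_i α_i r_i = 8·1·7 + 4·4·9 + 12·3·0 + 4·8·3 + 11·7·11 = 1143 ≡ 12.
  α_i^2 mod 13 = [1, 3, 9, 12, 10].
  S_2 = Σ v_i α_i^2 r_i = 8·1·7 + 4·3·9 + 12·9·0 + 4·12·3 + 11·10·11 = 1518 ≡ 10.
  S = (4, 12, 10) ≠ 0, so r is not a codeword (an error is present).
Step 3: locate the error. For a single error e at position i, S_ℓ = v_i·e·α_i^ℓ, so α_err = S_1/S_0.
  S_0^{−1} = 4^{−1} = 10 (mod 13), so α_err = 12·10 = 120 ≡ 3 = α_3. Error position i = 3.
  Consistency check: S_2/S_1 = 10·12 = 120 ≡ 3 = α_err ✓ (single-error assumption holds).
Step 4: error magnitude e = S_0/v_3 = S_0·∏_{j≠3}(α_3 − α_j) = 4·12 = 48 ≡ 9 (mod 13).
Step 5: correct position 3: c_3 = r_3 − e = 0 − 9 ≡ 4 (mod 13). Hence c = [7, 9, 4, 3, 11].
  Check: interpolating c through the α_i gives m(x) = 2 + 5·x (degree < 2) with m(α_i) = c_i for every i, so c is indeed a codeword.


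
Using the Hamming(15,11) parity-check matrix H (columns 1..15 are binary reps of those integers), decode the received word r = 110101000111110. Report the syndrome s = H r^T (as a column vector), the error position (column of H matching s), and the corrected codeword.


s = (1, 1, 1, 1)^T, error position = 15, corrected codeword c = 110101000111111

Compute s = H r^T mod 2 one row at a time:
  s_1 = 0 + 0 + 1 + 1 + 1 + 1 + 1 + 0 = 5 ≡ 1 (mod 2).
  s_2 = 1 + 0 + 1 + 0 + 1 + 1 + 1 + 0 = 5 ≡ 1 (mod 2).
  s_3 = 1 + 0 + 1 + 0 + 1 + 1 + 1 + 0 = 5 ≡ 1 (mod 2).
  s_4 = 1 + 0 + 0 + 0 + 0 + 1 + 1 + 0 = 3 ≡ 1 (mod 2).
s = (1, 1, 1, 1)^T — this equals column 15 of H (binary 1111), so error is at position 15.
Correct: flip bit 15 of r = 110101000111110 to get c = 110101000111111.


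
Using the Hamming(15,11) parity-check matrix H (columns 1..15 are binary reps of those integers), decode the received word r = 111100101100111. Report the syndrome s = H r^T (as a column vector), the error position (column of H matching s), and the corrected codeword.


s = (1, 1, 0, 0)^T, error position = 12, corrected codeword c = 111100101101111

Compute s = H r^T mod 2 one row at a time:
  s_1 = 0 + 1 + 1 + 0 + 0 + 1 + 1 + 1 = 5 ≡ 1 (mod 2).
  s_2 = 1 + 0 + 0 + 1 + 0 + 1 + 1 + 1 = 5 ≡ 1 (mod 2).
  s_3 = 1 + 1 + 0 + 1 + 1 + 0 + 1 + 1 = 6 ≡ 0 (mod 2).
  s_4 = 1 + 1 + 0 + 1 + 1 + 0 + 1 + 1 = 6 ≡ 0 (mod 2).
s = (1, 1, 0, 0)^T — this equals column 12 of H (binary 1100), so error is at position 12.
Correct: flip bit 12 of r = 111100101100111 to get c = 111100101101111.


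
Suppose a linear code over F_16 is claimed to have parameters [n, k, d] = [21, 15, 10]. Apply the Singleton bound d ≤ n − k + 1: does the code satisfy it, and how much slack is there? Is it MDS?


Singleton RHS = n − k + 1 = 7, slack = -3, bound violated (no such code; not MDS).

Singleton bound: d ≤ n − k + 1.
Here n = 21, k = 15, so n − k + 1 = 7.
Given d = 10, check d ≤ 7: NO.
Slack = (n − k + 1) − d = -3.
The slack is negative: d = 10 exceeds n − k + 1 = 7 by 3, so the Singleton bound is violated and no linear [21, 15, 10]_16 code can exist. In particular it is not MDS (MDS requires d = n − k + 1 exactly).
Description: the claimed parameters are [21, 15, 10]_16; such a code would be impossible (violates the Singleton bound).


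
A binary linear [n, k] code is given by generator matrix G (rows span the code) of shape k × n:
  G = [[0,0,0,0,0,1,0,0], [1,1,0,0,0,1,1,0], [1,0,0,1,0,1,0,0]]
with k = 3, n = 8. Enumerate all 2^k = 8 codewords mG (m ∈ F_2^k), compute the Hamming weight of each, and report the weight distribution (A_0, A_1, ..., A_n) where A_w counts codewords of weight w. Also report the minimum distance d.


Weight distribution: A_0 = 1, A_1 = 1, A_2 = 1, A_3 = 3, A_4 = 2. Minimum distance d = 1.

Enumerate all 2^3 = 8 messages m ∈ F_2^3.
For each, compute codeword c = mG in F_2^8, then tally its weight.
  m = 000 → c = 00000000, weight = 0.
  m = 100 → c = 00000100, weight = 1.
  m = 010 → c = 11000110, weight = 4.
  m = 110 → c = 11000010, weight = 3.
  m = 001 → c = 10010100, weight = 3.
  m = 101 → c = 10010000, weight = 2.
  m = 011 → c = 01010010, weight = 3.
  m = 111 → c = 01010110, weight = 4.
Tally weights:
  weight 0: 1 codewords.
  weight 1: 1 codewords.
  weight 2: 1 codewords.
  weight 3: 3 codewords.
  weight 4: 2 codewords.
Minimum distance d = smallest w > 0 with A_w > 0 = 1.
Sanity: Σ A_w = 8 = 2^3 = 8 ✓.


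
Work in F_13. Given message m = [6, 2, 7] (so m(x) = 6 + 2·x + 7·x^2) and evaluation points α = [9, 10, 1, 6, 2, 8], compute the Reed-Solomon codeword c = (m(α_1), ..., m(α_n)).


c = [6, 11, 2, 10, 12, 2]

Message polynomial: m(x) = 6 + 2·x + 7·x^2 (mod 13).
For each evaluation point α_i, compute m(α_i) mod 13:
  α_1 = 9: Horner steps 7 → 0 → 6, so m(9) = 6.
  α_2 = 10: Horner steps 7 → 7 → 11, so m(10) = 11.
  α_3 = 1: Horner steps 7 → 9 → 2, so m(1) = 2.
  α_4 = 6: Horner steps 7 → 5 → 10, so m(6) = 10.
  α_5 = 2: Horner steps 7 → 3 → 12, so m(2) = 12.
  α_6 = 8: Horner steps 7 → 6 → 2, so m(8) = 2.
Codeword c = [6, 11, 2, 10, 12, 2] ∈ F_13^6.


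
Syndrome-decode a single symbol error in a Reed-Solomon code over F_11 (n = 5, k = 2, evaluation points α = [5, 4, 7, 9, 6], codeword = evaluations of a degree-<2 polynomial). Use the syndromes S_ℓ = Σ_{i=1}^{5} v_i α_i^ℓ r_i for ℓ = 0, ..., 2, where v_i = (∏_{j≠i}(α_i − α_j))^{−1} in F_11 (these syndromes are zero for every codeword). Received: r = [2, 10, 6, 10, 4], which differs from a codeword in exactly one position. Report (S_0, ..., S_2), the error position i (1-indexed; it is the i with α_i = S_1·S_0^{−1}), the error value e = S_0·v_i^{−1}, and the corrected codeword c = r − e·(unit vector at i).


S = (4, 5, 9), error at position 2, error magnitude e = 10, c = [2, 0, 6, 10, 4].

Step 1: column multipliers v_i = (∏_{j≠i}(α_i − α_j))^{−1} mod 11.
  i = 1 (α = 5): (5−4)(5−7)(5−9)(5−6) = 1·(−2)·(−4)·(−1) = −8 ≡ 3, so v_1 = 3^{−1} = 4 (mod 11).
  i = 2 (α = 4): (4−5)(4−7)(4−9)(4−6) = (−1)·(−3)·(−5)·(−2) = 30 ≡ 8, so v_2 = 8^{−1} = 7 (mod 11).
  i = 3 (α = 7): (7−5)(7−4)(7−9)(7−6) = 2·3·(−2)·1 = −12 ≡ 10, so v_3 = 10^{−1} = 10 (mod 11).
  i = 4 (α = 9): (9−5)(9−4)(9−7)(9−6) = 4·5·2·3 = 120 ≡ 10, so v_4 = 10^{−1} = 10 (mod 11).
  i = 5 (α = 6): (6−5)(6−4)(6−7)(6−9) = 1·2·(−1)·(−3) = 6 ≡ 6, so v_5 = 6^{−1} = 2 (mod 11).
  v = [4, 7, 10, 10, 2].
Step 2: syndromes of r = [2, 10, 6, 10, 4] (all sums mod 11).
  S_0 = Σ v_i r_i = 4·2 + 7·10 + 10·6 + 10·10 + 2·4 = 246 ≡ 4.
  S_1 = Σ v_i α_i r_i = 4·5·2 + 7·4·10 + 10·7·6 + 10·9·10 + 2·6·4 = 1688 ≡ 5.
  α_i^2 mod 11 = [3, 5, 5, 4, 3].
  S_2 = Σ v_i α_i^2 r_i = 4·3·2 + 7·5·10 + 10·5·6 + 10·4·10 + 2·3·4 = 1098 ≡ 9.
  S = (4, 5, 9) ≠ 0, so r is not a codeword (an error is present).
Step 3: locate the error. For a single error e at position i, S_ℓ = v_i·e·α_i^ℓ, so α_err = S_1/S_0.
  S_0^{−1} = 4^{−1} = 3 (mod 11), so α_err = 5·3 = 15 ≡ 4 = α_2. Error position i = 2.
  Consistency check: S_2/S_1 = 9·9 = 81 ≡ 4 = α_err ✓ (single-error assumption holds).
Step 4: error magnitude e = S_0/v_2 = S_0·∏_{j≠2}(α_2 − α_j) = 4·8 = 32 ≡ 10 (mod 11).
Step 5: correct position 2: c_2 = r_2 − e = 10 − 10 ≡ 0 (mod 11). Hence c = [2, 0, 6, 10, 4].
  Check: interpolating c through the α_i gives m(x) = 3 + 2·x (degree < 2) with m(α_i) = c_i for every i, so c is indeed a codeword.


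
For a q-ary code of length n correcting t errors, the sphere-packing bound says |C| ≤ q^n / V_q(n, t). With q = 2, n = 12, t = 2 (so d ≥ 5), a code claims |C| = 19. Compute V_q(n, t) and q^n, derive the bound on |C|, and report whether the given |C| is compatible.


V_q(n, t) = 79, q^n = 4096, Hamming bound = 51, |C| = 19 ≤ bound (satisfied).

Step 1: Compute V_q(n, t) = Σ_{j=0}^2 C(n, j) (q−1)^j.
  j = 0: C(12,0)·(1)^0 = 1·1 = 1.
  j = 1: C(12,1)·(1)^1 = 12·1 = 12.
  j = 2: C(12,2)·(1)^2 = 66·1 = 66.
  V_q(n, t) = 1 + 12 + 66 = 79.
Step 2: q^n = 2^12 = 4096.
Step 3: Hamming bound ⌊q^n / V_q(n,t)⌋ = ⌊4096/79⌋ = 51.
Step 4: Compare |C| = 19 to 51: satisfied.
The claimed |C| lies below the Hamming bound.
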